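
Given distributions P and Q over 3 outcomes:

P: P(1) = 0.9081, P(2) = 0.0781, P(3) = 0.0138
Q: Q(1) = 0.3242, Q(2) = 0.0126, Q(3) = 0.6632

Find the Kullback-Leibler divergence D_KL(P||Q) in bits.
1.4779 bits

D_KL(P||Q) = Σ P(x) log₂(P(x)/Q(x))

Computing term by term:
  P(1)·log₂(P(1)/Q(1)) = 0.9081·log₂(0.9081/0.3242) = 1.34941
  P(2)·log₂(P(2)/Q(2)) = 0.0781·log₂(0.0781/0.0126) = 0.20555
  P(3)·log₂(P(3)/Q(3)) = 0.0138·log₂(0.0138/0.6632) = -0.07710

D_KL(P||Q) = 1.34941 + 0.20555 - 0.07710 = 1.47786 ≈ 1.4779 bits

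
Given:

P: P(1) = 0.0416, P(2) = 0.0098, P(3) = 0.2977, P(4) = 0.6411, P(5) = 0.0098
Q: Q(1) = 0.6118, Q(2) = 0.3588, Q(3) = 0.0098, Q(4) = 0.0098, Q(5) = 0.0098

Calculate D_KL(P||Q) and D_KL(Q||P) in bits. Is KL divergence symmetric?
D_KL(P||Q) = 5.1208 bits, D_KL(Q||P) = 4.1291 bits. No, KL divergence is not symmetric.

D_KL(P||Q) = Σ P(x) log₂(P(x)/Q(x))

Computing term by term:
  P(1)·log₂(P(1)/Q(1)) = 0.0416·log₂(0.0416/0.6118) = -0.16134
  P(2)·log₂(P(2)/Q(2)) = 0.0098·log₂(0.0098/0.3588) = -0.05090
  P(3)·log₂(P(3)/Q(3)) = 0.2977·log₂(0.2977/0.0098) = 1.46615
  P(4)·log₂(P(4)/Q(4)) = 0.6411·log₂(0.6411/0.0098) = 3.86687
  P(5)·log₂(P(5)/Q(5)) = 0.0098·log₂(0.0098/0.0098) = 0.00000

D_KL(P||Q) = -0.16134 - 0.05090 + 1.46615 + 3.86687 + 0.00000 = 5.12078 ≈ 5.1208 bits

D_KL(Q||P) = Σ Q(x) log₂(Q(x)/P(x))

Computing term by term:
  Q(1)·log₂(Q(1)/P(1)) = 0.6118·log₂(0.6118/0.0416) = 2.37281
  Q(2)·log₂(Q(2)/P(2)) = 0.3588·log₂(0.3588/0.0098) = 1.86370
  Q(3)·log₂(Q(3)/P(3)) = 0.0098·log₂(0.0098/0.2977) = -0.04826
  Q(4)·log₂(Q(4)/P(4)) = 0.0098·log₂(0.0098/0.6411) = -0.05911
  Q(5)·log₂(Q(5)/P(5)) = 0.0098·log₂(0.0098/0.0098) = 0.00000

D_KL(Q||P) = 2.37281 + 1.86370 - 0.04826 - 0.05911 + 0.00000 = 4.12914 ≈ 4.1291 bits

These are NOT equal (difference: 0.9917 bits). KL divergence is asymmetric: D_KL(P||Q) ≠ D_KL(Q||P) in general.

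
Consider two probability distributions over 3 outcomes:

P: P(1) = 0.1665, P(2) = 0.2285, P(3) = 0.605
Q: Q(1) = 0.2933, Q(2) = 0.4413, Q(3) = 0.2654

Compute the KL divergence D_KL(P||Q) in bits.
0.3662 bits

D_KL(P||Q) = Σ P(x) log₂(P(x)/Q(x))

Computing term by term:
  P(1)·log₂(P(1)/Q(1)) = 0.1665·log₂(0.1665/0.2933) = -0.13601
  P(2)·log₂(P(2)/Q(2)) = 0.2285·log₂(0.2285/0.4413) = -0.21698
  P(3)·log₂(P(3)/Q(3)) = 0.605·log₂(0.605/0.2654) = 0.71920

D_KL(P||Q) = -0.13601 - 0.21698 + 0.71920 = 0.36621 ≈ 0.3662 bits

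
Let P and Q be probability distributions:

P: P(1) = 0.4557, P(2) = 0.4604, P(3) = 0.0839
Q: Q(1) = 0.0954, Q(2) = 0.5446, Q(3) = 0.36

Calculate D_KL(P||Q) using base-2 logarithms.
0.7402 bits

D_KL(P||Q) = Σ P(x) log₂(P(x)/Q(x))

Computing term by term:
  P(1)·log₂(P(1)/Q(1)) = 0.4557·log₂(0.4557/0.0954) = 1.02807
  P(2)·log₂(P(2)/Q(2)) = 0.4604·log₂(0.4604/0.5446) = -0.11156
  P(3)·log₂(P(3)/Q(3)) = 0.0839·log₂(0.0839/0.36) = -0.17630

D_KL(P||Q) = 1.02807 - 0.11156 - 0.17630 = 0.74021 ≈ 0.7402 bits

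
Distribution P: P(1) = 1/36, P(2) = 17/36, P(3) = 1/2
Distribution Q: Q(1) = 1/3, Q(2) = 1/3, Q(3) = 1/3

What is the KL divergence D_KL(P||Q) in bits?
0.4302 bits

D_KL(P||Q) = Σ P(x) log₂(P(x)/Q(x))

Computing term by term:
  P(1)·log₂(P(1)/Q(1)) = (1/36)·log₂((1/36)/(1/3)) = -0.09958
  P(2)·log₂(P(2)/Q(2)) = (17/36)·log₂((17/36)/(1/3)) = 0.23729
  P(3)·log₂(P(3)/Q(3)) = (1/2)·log₂((1/2)/(1/3)) = 0.29248

D_KL(P||Q) = -0.09958 + 0.23729 + 0.29248 = 0.43019 ≈ 0.4302 bits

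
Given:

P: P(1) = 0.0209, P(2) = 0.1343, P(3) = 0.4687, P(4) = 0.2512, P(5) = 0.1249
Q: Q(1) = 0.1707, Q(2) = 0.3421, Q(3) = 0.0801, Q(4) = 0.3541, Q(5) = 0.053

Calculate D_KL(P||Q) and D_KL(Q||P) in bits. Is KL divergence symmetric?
D_KL(P||Q) = 0.9802 bits, D_KL(Q||P) = 0.8844 bits. No, KL divergence is not symmetric.

D_KL(P||Q) = Σ P(x) log₂(P(x)/Q(x))

Computing term by term:
  P(1)·log₂(P(1)/Q(1)) = 0.0209·log₂(0.0209/0.1707) = -0.06332
  P(2)·log₂(P(2)/Q(2)) = 0.1343·log₂(0.1343/0.3421) = -0.18117
  P(3)·log₂(P(3)/Q(3)) = 0.4687·log₂(0.4687/0.0801) = 1.19462
  P(4)·log₂(P(4)/Q(4)) = 0.2512·log₂(0.2512/0.3541) = -0.12442
  P(5)·log₂(P(5)/Q(5)) = 0.1249·log₂(0.1249/0.053) = 0.15446

D_KL(P||Q) = -0.06332 - 0.18117 + 1.19462 - 0.12442 + 0.15446 = 0.98017 ≈ 0.9802 bits

D_KL(Q||P) = Σ Q(x) log₂(Q(x)/P(x))

Computing term by term:
  Q(1)·log₂(Q(1)/P(1)) = 0.1707·log₂(0.1707/0.0209) = 0.51720
  Q(2)·log₂(Q(2)/P(2)) = 0.3421·log₂(0.3421/0.1343) = 0.46148
  Q(3)·log₂(Q(3)/P(3)) = 0.0801·log₂(0.0801/0.4687) = -0.20416
  Q(4)·log₂(Q(4)/P(4)) = 0.3541·log₂(0.3541/0.2512) = 0.17539
  Q(5)·log₂(Q(5)/P(5)) = 0.053·log₂(0.053/0.1249) = -0.06555

D_KL(Q||P) = 0.51720 + 0.46148 - 0.20416 + 0.17539 - 0.06555 = 0.88436 ≈ 0.8844 bits

These are NOT equal (difference: 0.0958 bits). KL divergence is asymmetric: D_KL(P||Q) ≠ D_KL(Q||P) in general.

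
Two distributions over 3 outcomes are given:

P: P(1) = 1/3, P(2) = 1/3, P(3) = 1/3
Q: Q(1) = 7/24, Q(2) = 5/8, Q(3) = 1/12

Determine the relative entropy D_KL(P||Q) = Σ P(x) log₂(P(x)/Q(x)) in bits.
0.4286 bits

D_KL(P||Q) = Σ P(x) log₂(P(x)/Q(x))

Computing term by term:
  P(1)·log₂(P(1)/Q(1)) = (1/3)·log₂((1/3)/(7/24)) = 0.06422
  P(2)·log₂(P(2)/Q(2)) = (1/3)·log₂((1/3)/(5/8)) = -0.30230
  P(3)·log₂(P(3)/Q(3)) = (1/3)·log₂((1/3)/(1/12)) = 0.66667

D_KL(P||Q) = 0.06422 - 0.30230 + 0.66667 = 0.42859 ≈ 0.4286 bits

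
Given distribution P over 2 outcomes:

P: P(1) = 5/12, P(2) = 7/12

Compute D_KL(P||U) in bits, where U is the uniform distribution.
0.0201 bits

U(i) = 1/2 for all i

D_KL(P||U) = Σ P(x) log₂(P(x) / (1/2))
           = Σ P(x) log₂(P(x)) + log₂(2)
           = log₂(2) - H(P)

H(P) = -Σ P(x) log₂(P(x)):
  -P(1)·log₂(P(1)) = -(5/12)·log₂(5/12) = 0.52626
  -P(2)·log₂(P(2)) = -(7/12)·log₂(7/12) = 0.45360
H(P) = 0.52626 + 0.45360 = 0.97986 bits

log₂(2) = 1.00000 bits

D_KL(P||U) = 1.00000 - 0.97986 = 0.02014 ≈ 0.0201 bits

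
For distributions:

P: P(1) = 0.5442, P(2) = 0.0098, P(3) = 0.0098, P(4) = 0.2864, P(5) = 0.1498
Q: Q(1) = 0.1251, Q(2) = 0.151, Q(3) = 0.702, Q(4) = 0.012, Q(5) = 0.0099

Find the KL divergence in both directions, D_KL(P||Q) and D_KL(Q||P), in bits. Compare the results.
D_KL(P||Q) = 2.9532 bits, D_KL(Q||P) = 4.5628 bits. D_KL(Q||P) is larger than D_KL(P||Q) by 1.6096 bits; the two directions differ.

D_KL(P||Q) = Σ P(x) log₂(P(x)/Q(x))

Computing term by term:
  P(1)·log₂(P(1)/Q(1)) = 0.5442·log₂(0.5442/0.1251) = 1.15428
  P(2)·log₂(P(2)/Q(2)) = 0.0098·log₂(0.0098/0.151) = -0.03867
  P(3)·log₂(P(3)/Q(3)) = 0.0098·log₂(0.0098/0.702) = -0.06039
  P(4)·log₂(P(4)/Q(4)) = 0.2864·log₂(0.2864/0.012) = 1.31083
  P(5)·log₂(P(5)/Q(5)) = 0.1498·log₂(0.1498/0.0099) = 0.58714

D_KL(P||Q) = 1.15428 - 0.03867 - 0.06039 + 1.31083 + 0.58714 = 2.95319 ≈ 2.9532 bits

D_KL(Q||P) = Σ Q(x) log₂(Q(x)/P(x))

Computing term by term:
  Q(1)·log₂(Q(1)/P(1)) = 0.1251·log₂(0.1251/0.5442) = -0.26534
  Q(2)·log₂(Q(2)/P(2)) = 0.151·log₂(0.151/0.0098) = 0.59579
  Q(3)·log₂(Q(3)/P(3)) = 0.702·log₂(0.702/0.0098) = 4.32611
  Q(4)·log₂(Q(4)/P(4)) = 0.012·log₂(0.012/0.2864) = -0.05492
  Q(5)·log₂(Q(5)/P(5)) = 0.0099·log₂(0.0099/0.1498) = -0.03880

D_KL(Q||P) = -0.26534 + 0.59579 + 4.32611 - 0.05492 - 0.03880 = 4.56284 ≈ 4.5628 bits

These are NOT equal (difference: 1.6096 bits). KL divergence is asymmetric: D_KL(P||Q) ≠ D_KL(Q||P) in general.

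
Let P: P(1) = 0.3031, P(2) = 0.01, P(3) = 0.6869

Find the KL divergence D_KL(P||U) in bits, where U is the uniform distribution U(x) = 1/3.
0.6244 bits

U(i) = 1/3 for all i

D_KL(P||U) = Σ P(x) log₂(P(x) / (1/3))
           = Σ P(x) log₂(P(x)) + log₂(3)
           = log₂(3) - H(P)

H(P) = -Σ P(x) log₂(P(x)):
  -P(1)·log₂(P(1)) = -(0.3031)·log₂(0.3031) = 0.52198
  -P(2)·log₂(P(2)) = -(0.01)·log₂(0.01) = 0.06644
  -P(3)·log₂(P(3)) = -(0.6869)·log₂(0.6869) = 0.37218
H(P) = 0.52198 + 0.06644 + 0.37218 = 0.96060 bits

log₂(3) = 1.58496 bits

D_KL(P||U) = 1.58496 - 0.96060 = 0.62436 ≈ 0.6244 bits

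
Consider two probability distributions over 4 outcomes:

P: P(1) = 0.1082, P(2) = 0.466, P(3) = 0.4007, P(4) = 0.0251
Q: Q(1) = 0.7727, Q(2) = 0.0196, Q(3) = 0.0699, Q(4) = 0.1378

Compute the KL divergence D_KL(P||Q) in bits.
2.7712 bits

D_KL(P||Q) = Σ P(x) log₂(P(x)/Q(x))

Computing term by term:
  P(1)·log₂(P(1)/Q(1)) = 0.1082·log₂(0.1082/0.7727) = -0.30688
  P(2)·log₂(P(2)/Q(2)) = 0.466·log₂(0.466/0.0196) = 2.13027
  P(3)·log₂(P(3)/Q(3)) = 0.4007·log₂(0.4007/0.0699) = 1.00943
  P(4)·log₂(P(4)/Q(4)) = 0.0251·log₂(0.0251/0.1378) = -0.06167

D_KL(P||Q) = -0.30688 + 2.13027 + 1.00943 - 0.06167 = 2.77115 ≈ 2.7712 bits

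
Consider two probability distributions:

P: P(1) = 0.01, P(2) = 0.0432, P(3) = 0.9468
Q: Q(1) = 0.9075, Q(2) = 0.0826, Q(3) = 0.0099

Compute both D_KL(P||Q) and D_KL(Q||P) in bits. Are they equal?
D_KL(P||Q) = 6.1240 bits, D_KL(Q||P) = 5.9143 bits. No, they are not equal.

D_KL(P||Q) = Σ P(x) log₂(P(x)/Q(x))

Computing term by term:
  P(1)·log₂(P(1)/Q(1)) = 0.01·log₂(0.01/0.9075) = -0.06504
  P(2)·log₂(P(2)/Q(2)) = 0.0432·log₂(0.0432/0.0826) = -0.04040
  P(3)·log₂(P(3)/Q(3)) = 0.9468·log₂(0.9468/0.0099) = 6.22946

D_KL(P||Q) = -0.06504 - 0.04040 + 6.22946 = 6.12402 ≈ 6.1240 bits

D_KL(Q||P) = Σ Q(x) log₂(Q(x)/P(x))

Computing term by term:
  Q(1)·log₂(Q(1)/P(1)) = 0.9075·log₂(0.9075/0.01) = 5.90222
  Q(2)·log₂(Q(2)/P(2)) = 0.0826·log₂(0.0826/0.0432) = 0.07724
  Q(3)·log₂(Q(3)/P(3)) = 0.0099·log₂(0.0099/0.9468) = -0.06514

D_KL(Q||P) = 5.90222 + 0.07724 - 0.06514 = 5.91432 ≈ 5.9143 bits

These are NOT equal (difference: 0.2097 bits). KL divergence is asymmetric: D_KL(P||Q) ≠ D_KL(Q||P) in general.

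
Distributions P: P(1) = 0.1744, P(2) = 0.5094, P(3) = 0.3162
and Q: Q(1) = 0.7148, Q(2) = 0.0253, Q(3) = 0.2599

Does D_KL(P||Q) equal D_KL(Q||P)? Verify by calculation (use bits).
D_KL(P||Q) = 1.9410 bits, D_KL(Q||P) = 1.2716 bits. No — D_KL(P||Q) ≠ D_KL(Q||P) for this pair.

D_KL(P||Q) = Σ P(x) log₂(P(x)/Q(x))

Computing term by term:
  P(1)·log₂(P(1)/Q(1)) = 0.1744·log₂(0.1744/0.7148) = -0.35493
  P(2)·log₂(P(2)/Q(2)) = 0.5094·log₂(0.5094/0.0253) = 2.20651
  P(3)·log₂(P(3)/Q(3)) = 0.3162·log₂(0.3162/0.2599) = 0.08945

D_KL(P||Q) = -0.35493 + 2.20651 + 0.08945 = 1.94103 ≈ 1.9410 bits

D_KL(Q||P) = Σ Q(x) log₂(Q(x)/P(x))

Computing term by term:
  Q(1)·log₂(Q(1)/P(1)) = 0.7148·log₂(0.7148/0.1744) = 1.45472
  Q(2)·log₂(Q(2)/P(2)) = 0.0253·log₂(0.0253/0.5094) = -0.10959
  Q(3)·log₂(Q(3)/P(3)) = 0.2599·log₂(0.2599/0.3162) = -0.07352

D_KL(Q||P) = 1.45472 - 0.10959 - 0.07352 = 1.27161 ≈ 1.2716 bits

These are NOT equal (difference: 0.6694 bits). KL divergence is asymmetric: D_KL(P||Q) ≠ D_KL(Q||P) in general.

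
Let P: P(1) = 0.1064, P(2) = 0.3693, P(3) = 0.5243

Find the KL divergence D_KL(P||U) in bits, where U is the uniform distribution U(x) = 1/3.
0.2219 bits

U(i) = 1/3 for all i

D_KL(P||U) = Σ P(x) log₂(P(x) / (1/3))
           = Σ P(x) log₂(P(x)) + log₂(3)
           = log₂(3) - H(P)

H(P) = -Σ P(x) log₂(P(x)):
  -P(1)·log₂(P(1)) = -(0.1064)·log₂(0.1064) = 0.34393
  -P(2)·log₂(P(2)) = -(0.3693)·log₂(0.3693) = 0.53073
  -P(3)·log₂(P(3)) = -(0.5243)·log₂(0.5243) = 0.48840
H(P) = 0.34393 + 0.53073 + 0.48840 = 1.36306 bits

log₂(3) = 1.58496 bits

D_KL(P||U) = 1.58496 - 1.36306 = 0.22190 ≈ 0.2219 bits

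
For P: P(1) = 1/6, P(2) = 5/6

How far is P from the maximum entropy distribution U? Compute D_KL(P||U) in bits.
0.3500 bits

U(i) = 1/2 for all i

D_KL(P||U) = Σ P(x) log₂(P(x) / (1/2))
           = Σ P(x) log₂(P(x)) + log₂(2)
           = log₂(2) - H(P)

H(P) = -Σ P(x) log₂(P(x)):
  -P(1)·log₂(P(1)) = -(1/6)·log₂(1/6) = 0.43083
  -P(2)·log₂(P(2)) = -(5/6)·log₂(5/6) = 0.21920
H(P) = 0.43083 + 0.21920 = 0.65003 bits

log₂(2) = 1.00000 bits

D_KL(P||U) = 1.00000 - 0.65003 = 0.34997 ≈ 0.3500 bits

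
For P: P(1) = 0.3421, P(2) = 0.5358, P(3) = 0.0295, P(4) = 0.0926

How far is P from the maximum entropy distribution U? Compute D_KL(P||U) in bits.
0.5204 bits

U(i) = 1/4 for all i

D_KL(P||U) = Σ P(x) log₂(P(x) / (1/4))
           = Σ P(x) log₂(P(x)) + log₂(4)
           = log₂(4) - H(P)

H(P) = -Σ P(x) log₂(P(x)):
  -P(1)·log₂(P(1)) = -(0.3421)·log₂(0.3421) = 0.52940
  -P(2)·log₂(P(2)) = -(0.5358)·log₂(0.5358) = 0.48235
  -P(3)·log₂(P(3)) = -(0.0295)·log₂(0.0295) = 0.14995
  -P(4)·log₂(P(4)) = -(0.0926)·log₂(0.0926) = 0.31788
H(P) = 0.52940 + 0.48235 + 0.14995 + 0.31788 = 1.47958 bits

log₂(4) = 2.00000 bits

D_KL(P||U) = 2.00000 - 1.47958 = 0.52042 ≈ 0.5204 bits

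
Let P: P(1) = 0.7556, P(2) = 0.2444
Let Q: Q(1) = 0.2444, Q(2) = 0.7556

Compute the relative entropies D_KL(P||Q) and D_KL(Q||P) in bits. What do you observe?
D_KL(P||Q) = 0.8324 bits, D_KL(Q||P) = 0.8324 bits. The two directions give the same value here, because Q is a self-inverse relabeling of P; in general KL divergence is asymmetric.

D_KL(P||Q) = Σ P(x) log₂(P(x)/Q(x))

Computing term by term:
  P(1)·log₂(P(1)/Q(1)) = 0.7556·log₂(0.7556/0.2444) = 1.23040
  P(2)·log₂(P(2)/Q(2)) = 0.2444·log₂(0.2444/0.7556) = -0.39798

D_KL(P||Q) = 1.23040 - 0.39798 = 0.83242 ≈ 0.8324 bits

D_KL(Q||P) = Σ Q(x) log₂(Q(x)/P(x))

Computing term by term:
  Q(1)·log₂(Q(1)/P(1)) = 0.2444·log₂(0.2444/0.7556) = -0.39798
  Q(2)·log₂(Q(2)/P(2)) = 0.7556·log₂(0.7556/0.2444) = 1.23040

D_KL(Q||P) = -0.39798 + 1.23040 = 0.83242 ≈ 0.8324 bits

These ARE equal here. Q is P with outcomes relabeled (Q(1) = P(2), Q(2) = P(1)) by a relabeling that is its own inverse, so the two sums contain exactly the same terms in a different order. This is a special case — KL divergence is not symmetric in general: D_KL(P||Q) ≠ D_KL(Q||P) for most P, Q.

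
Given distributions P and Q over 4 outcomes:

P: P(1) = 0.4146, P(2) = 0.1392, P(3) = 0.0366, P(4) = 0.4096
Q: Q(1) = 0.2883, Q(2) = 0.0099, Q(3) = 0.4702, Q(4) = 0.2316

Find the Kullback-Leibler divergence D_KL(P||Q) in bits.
0.9503 bits

D_KL(P||Q) = Σ P(x) log₂(P(x)/Q(x))

Computing term by term:
  P(1)·log₂(P(1)/Q(1)) = 0.4146·log₂(0.4146/0.2883) = 0.21731
  P(2)·log₂(P(2)/Q(2)) = 0.1392·log₂(0.1392/0.0099) = 0.53085
  P(3)·log₂(P(3)/Q(3)) = 0.0366·log₂(0.0366/0.4702) = -0.13481
  P(4)·log₂(P(4)/Q(4)) = 0.4096·log₂(0.4096/0.2316) = 0.33693

D_KL(P||Q) = 0.21731 + 0.53085 - 0.13481 + 0.33693 = 0.95028 ≈ 0.9503 bits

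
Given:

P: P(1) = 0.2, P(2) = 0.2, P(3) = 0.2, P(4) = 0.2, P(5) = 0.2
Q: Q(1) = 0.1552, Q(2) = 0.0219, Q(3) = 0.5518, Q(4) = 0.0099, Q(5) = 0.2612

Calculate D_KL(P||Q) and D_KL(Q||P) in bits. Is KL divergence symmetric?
D_KL(P||Q) = 1.2088 bits, D_KL(Q||P) = 0.7389 bits. No, KL divergence is not symmetric.

D_KL(P||Q) = Σ P(x) log₂(P(x)/Q(x))

Computing term by term:
  P(1)·log₂(P(1)/Q(1)) = 0.2·log₂(0.2/0.1552) = 0.07317
  P(2)·log₂(P(2)/Q(2)) = 0.2·log₂(0.2/0.0219) = 0.63820
  P(3)·log₂(P(3)/Q(3)) = 0.2·log₂(0.2/0.5518) = -0.29283
  P(4)·log₂(P(4)/Q(4)) = 0.2·log₂(0.2/0.0099) = 0.86729
  P(5)·log₂(P(5)/Q(5)) = 0.2·log₂(0.2/0.2612) = -0.07703

D_KL(P||Q) = 0.07317 + 0.63820 - 0.29283 + 0.86729 - 0.07703 = 1.20880 ≈ 1.2088 bits

D_KL(Q||P) = Σ Q(x) log₂(Q(x)/P(x))

Computing term by term:
  Q(1)·log₂(Q(1)/P(1)) = 0.1552·log₂(0.1552/0.2) = -0.05678
  Q(2)·log₂(Q(2)/P(2)) = 0.0219·log₂(0.0219/0.2) = -0.06988
  Q(3)·log₂(Q(3)/P(3)) = 0.5518·log₂(0.5518/0.2) = 0.80792
  Q(4)·log₂(Q(4)/P(4)) = 0.0099·log₂(0.0099/0.2) = -0.04293
  Q(5)·log₂(Q(5)/P(5)) = 0.2612·log₂(0.2612/0.2) = 0.10060

D_KL(Q||P) = -0.05678 - 0.06988 + 0.80792 - 0.04293 + 0.10060 = 0.73893 ≈ 0.7389 bits

These are NOT equal (difference: 0.4699 bits). KL divergence is asymmetric: D_KL(P||Q) ≠ D_KL(Q||P) in general.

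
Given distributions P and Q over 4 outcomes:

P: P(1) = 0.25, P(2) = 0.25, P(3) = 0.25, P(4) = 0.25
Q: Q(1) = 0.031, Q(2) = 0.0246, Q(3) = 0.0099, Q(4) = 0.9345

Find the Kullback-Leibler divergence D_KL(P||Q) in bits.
2.2782 bits

D_KL(P||Q) = Σ P(x) log₂(P(x)/Q(x))

Computing term by term:
  P(1)·log₂(P(1)/Q(1)) = 0.25·log₂(0.25/0.031) = 0.75290
  P(2)·log₂(P(2)/Q(2)) = 0.25·log₂(0.25/0.0246) = 0.83630
  P(3)·log₂(P(3)/Q(3)) = 0.25·log₂(0.25/0.0099) = 1.16459
  P(4)·log₂(P(4)/Q(4)) = 0.25·log₂(0.25/0.9345) = -0.47557

D_KL(P||Q) = 0.75290 + 0.83630 + 1.16459 - 0.47557 = 2.27822 ≈ 2.2782 bits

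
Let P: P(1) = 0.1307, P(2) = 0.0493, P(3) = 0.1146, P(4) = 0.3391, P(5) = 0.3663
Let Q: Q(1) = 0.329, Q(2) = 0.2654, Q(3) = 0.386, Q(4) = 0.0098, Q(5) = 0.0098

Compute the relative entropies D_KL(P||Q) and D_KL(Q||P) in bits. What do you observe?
D_KL(P||Q) = 3.1528 bits, D_KL(Q||P) = 1.6577 bits. The two directions give different values (D_KL(P||Q) exceeds D_KL(Q||P) by 1.4951 bits): KL divergence is asymmetric.

D_KL(P||Q) = Σ P(x) log₂(P(x)/Q(x))

Computing term by term:
  P(1)·log₂(P(1)/Q(1)) = 0.1307·log₂(0.1307/0.329) = -0.17407
  P(2)·log₂(P(2)/Q(2)) = 0.0493·log₂(0.0493/0.2654) = -0.11973
  P(3)·log₂(P(3)/Q(3)) = 0.1146·log₂(0.1146/0.386) = -0.20078
  P(4)·log₂(P(4)/Q(4)) = 0.3391·log₂(0.3391/0.0098) = 1.73375
  P(5)·log₂(P(5)/Q(5)) = 0.3663·log₂(0.3663/0.0098) = 1.91359

D_KL(P||Q) = -0.17407 - 0.11973 - 0.20078 + 1.73375 + 1.91359 = 3.15276 ≈ 3.1528 bits

D_KL(Q||P) = Σ Q(x) log₂(Q(x)/P(x))

Computing term by term:
  Q(1)·log₂(Q(1)/P(1)) = 0.329·log₂(0.329/0.1307) = 0.43817
  Q(2)·log₂(Q(2)/P(2)) = 0.2654·log₂(0.2654/0.0493) = 0.64453
  Q(3)·log₂(Q(3)/P(3)) = 0.386·log₂(0.386/0.1146) = 0.67627
  Q(4)·log₂(Q(4)/P(4)) = 0.0098·log₂(0.0098/0.3391) = -0.05011
  Q(5)·log₂(Q(5)/P(5)) = 0.0098·log₂(0.0098/0.3663) = -0.05120

D_KL(Q||P) = 0.43817 + 0.64453 + 0.67627 - 0.05011 - 0.05120 = 1.65766 ≈ 1.6577 bits

These are NOT equal (difference: 1.4951 bits). KL divergence is asymmetric: D_KL(P||Q) ≠ D_KL(Q||P) in general.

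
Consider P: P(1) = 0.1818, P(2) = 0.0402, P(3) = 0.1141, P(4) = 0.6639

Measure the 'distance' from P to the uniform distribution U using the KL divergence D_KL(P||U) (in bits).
0.6168 bits

U(i) = 1/4 for all i

D_KL(P||U) = Σ P(x) log₂(P(x) / (1/4))
           = Σ P(x) log₂(P(x)) + log₂(4)
           = log₂(4) - H(P)

H(P) = -Σ P(x) log₂(P(x)):
  -P(1)·log₂(P(1)) = -(0.1818)·log₂(0.1818) = 0.44715
  -P(2)·log₂(P(2)) = -(0.0402)·log₂(0.0402) = 0.18639
  -P(3)·log₂(P(3)) = -(0.1141)·log₂(0.1141) = 0.35732
  -P(4)·log₂(P(4)) = -(0.6639)·log₂(0.6639) = 0.39234
H(P) = 0.44715 + 0.18639 + 0.35732 + 0.39234 = 1.38320 bits

log₂(4) = 2.00000 bits

D_KL(P||U) = 2.00000 - 1.38320 = 0.61680 ≈ 0.6168 bits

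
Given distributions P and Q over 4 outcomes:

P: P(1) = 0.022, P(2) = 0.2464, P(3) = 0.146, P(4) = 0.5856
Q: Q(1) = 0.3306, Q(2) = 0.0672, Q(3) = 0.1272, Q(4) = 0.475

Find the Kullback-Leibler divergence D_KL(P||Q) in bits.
0.5817 bits

D_KL(P||Q) = Σ P(x) log₂(P(x)/Q(x))

Computing term by term:
  P(1)·log₂(P(1)/Q(1)) = 0.022·log₂(0.022/0.3306) = -0.08601
  P(2)·log₂(P(2)/Q(2)) = 0.2464·log₂(0.2464/0.0672) = 0.46187
  P(3)·log₂(P(3)/Q(3)) = 0.146·log₂(0.146/0.1272) = 0.02903
  P(4)·log₂(P(4)/Q(4)) = 0.5856·log₂(0.5856/0.475) = 0.17684

D_KL(P||Q) = -0.08601 + 0.46187 + 0.02903 + 0.17684 = 0.58173 ≈ 0.5817 bits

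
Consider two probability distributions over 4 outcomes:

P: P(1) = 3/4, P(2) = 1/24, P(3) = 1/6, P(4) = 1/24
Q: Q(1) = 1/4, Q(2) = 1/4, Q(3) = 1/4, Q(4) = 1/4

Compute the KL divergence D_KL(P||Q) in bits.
0.8758 bits

D_KL(P||Q) = Σ P(x) log₂(P(x)/Q(x))

Computing term by term:
  P(1)·log₂(P(1)/Q(1)) = (3/4)·log₂((3/4)/(1/4)) = 1.18872
  P(2)·log₂(P(2)/Q(2)) = (1/24)·log₂((1/24)/(1/4)) = -0.10771
  P(3)·log₂(P(3)/Q(3)) = (1/6)·log₂((1/6)/(1/4)) = -0.09749
  P(4)·log₂(P(4)/Q(4)) = (1/24)·log₂((1/24)/(1/4)) = -0.10771

D_KL(P||Q) = 1.18872 - 0.10771 - 0.09749 - 0.10771 = 0.87581 ≈ 0.8758 bits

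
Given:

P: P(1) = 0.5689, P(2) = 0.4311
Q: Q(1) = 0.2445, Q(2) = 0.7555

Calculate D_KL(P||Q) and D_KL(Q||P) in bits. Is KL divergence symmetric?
D_KL(P||Q) = 0.3442 bits, D_KL(Q||P) = 0.3136 bits. No, KL divergence is not symmetric.

D_KL(P||Q) = Σ P(x) log₂(P(x)/Q(x))

Computing term by term:
  P(1)·log₂(P(1)/Q(1)) = 0.5689·log₂(0.5689/0.2445) = 0.69311
  P(2)·log₂(P(2)/Q(2)) = 0.4311·log₂(0.4311/0.7555) = -0.34894

D_KL(P||Q) = 0.69311 - 0.34894 = 0.34417 ≈ 0.3442 bits

D_KL(Q||P) = Σ Q(x) log₂(Q(x)/P(x))

Computing term by term:
  Q(1)·log₂(Q(1)/P(1)) = 0.2445·log₂(0.2445/0.5689) = -0.29788
  Q(2)·log₂(Q(2)/P(2)) = 0.7555·log₂(0.7555/0.4311) = 0.61151

D_KL(Q||P) = -0.29788 + 0.61151 = 0.31363 ≈ 0.3136 bits

These are NOT equal (difference: 0.0306 bits). KL divergence is asymmetric: D_KL(P||Q) ≠ D_KL(Q||P) in general.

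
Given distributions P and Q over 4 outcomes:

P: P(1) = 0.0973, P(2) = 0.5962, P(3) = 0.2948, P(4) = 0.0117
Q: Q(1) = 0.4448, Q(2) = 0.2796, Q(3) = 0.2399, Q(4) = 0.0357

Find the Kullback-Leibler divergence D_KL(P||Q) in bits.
0.5068 bits

D_KL(P||Q) = Σ P(x) log₂(P(x)/Q(x))

Computing term by term:
  P(1)·log₂(P(1)/Q(1)) = 0.0973·log₂(0.0973/0.4448) = -0.21334
  P(2)·log₂(P(2)/Q(2)) = 0.5962·log₂(0.5962/0.2796) = 0.65131
  P(3)·log₂(P(3)/Q(3)) = 0.2948·log₂(0.2948/0.2399) = 0.08765
  P(4)·log₂(P(4)/Q(4)) = 0.0117·log₂(0.0117/0.0357) = -0.01883

D_KL(P||Q) = -0.21334 + 0.65131 + 0.08765 - 0.01883 = 0.50679 ≈ 0.5068 bits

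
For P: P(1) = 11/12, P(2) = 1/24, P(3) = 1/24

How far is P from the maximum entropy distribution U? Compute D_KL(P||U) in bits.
1.0878 bits

U(i) = 1/3 for all i

D_KL(P||U) = Σ P(x) log₂(P(x) / (1/3))
           = Σ P(x) log₂(P(x)) + log₂(3)
           = log₂(3) - H(P)

H(P) = -Σ P(x) log₂(P(x)):
  -P(1)·log₂(P(1)) = -(11/12)·log₂(11/12) = 0.11507
  -P(2)·log₂(P(2)) = -(1/24)·log₂(1/24) = 0.19104
  -P(3)·log₂(P(3)) = -(1/24)·log₂(1/24) = 0.19104
H(P) = 0.11507 + 0.19104 + 0.19104 = 0.49715 bits

log₂(3) = 1.58496 bits

D_KL(P||U) = 1.58496 - 0.49715 = 1.08781 ≈ 1.0878 bits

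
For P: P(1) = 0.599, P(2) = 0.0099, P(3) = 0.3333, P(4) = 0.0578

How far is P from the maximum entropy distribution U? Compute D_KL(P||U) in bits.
0.7252 bits

U(i) = 1/4 for all i

D_KL(P||U) = Σ P(x) log₂(P(x) / (1/4))
           = Σ P(x) log₂(P(x)) + log₂(4)
           = log₂(4) - H(P)

H(P) = -Σ P(x) log₂(P(x)):
  -P(1)·log₂(P(1)) = -(0.599)·log₂(0.599) = 0.44288
  -P(2)·log₂(P(2)) = -(0.0099)·log₂(0.0099) = 0.06592
  -P(3)·log₂(P(3)) = -(0.3333)·log₂(0.3333) = 0.52832
  -P(4)·log₂(P(4)) = -(0.0578)·log₂(0.0578) = 0.23772
H(P) = 0.44288 + 0.06592 + 0.52832 + 0.23772 = 1.27484 bits

log₂(4) = 2.00000 bits

D_KL(P||U) = 2.00000 - 1.27484 = 0.72516 ≈ 0.7252 bits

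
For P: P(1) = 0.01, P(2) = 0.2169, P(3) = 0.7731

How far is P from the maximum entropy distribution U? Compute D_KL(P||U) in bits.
0.7533 bits

U(i) = 1/3 for all i

D_KL(P||U) = Σ P(x) log₂(P(x) / (1/3))
           = Σ P(x) log₂(P(x)) + log₂(3)
           = log₂(3) - H(P)

H(P) = -Σ P(x) log₂(P(x)):
  -P(1)·log₂(P(1)) = -(0.01)·log₂(0.01) = 0.06644
  -P(2)·log₂(P(2)) = -(0.2169)·log₂(0.2169) = 0.47824
  -P(3)·log₂(P(3)) = -(0.7731)·log₂(0.7731) = 0.28703
H(P) = 0.06644 + 0.47824 + 0.28703 = 0.83171 bits

log₂(3) = 1.58496 bits

D_KL(P||U) = 1.58496 - 0.83171 = 0.75325 ≈ 0.7533 bits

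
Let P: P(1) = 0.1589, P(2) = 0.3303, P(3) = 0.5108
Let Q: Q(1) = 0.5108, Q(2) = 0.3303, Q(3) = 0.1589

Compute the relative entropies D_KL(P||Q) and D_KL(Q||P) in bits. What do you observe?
D_KL(P||Q) = 0.5928 bits, D_KL(Q||P) = 0.5928 bits. The two directions give the same value here, because Q is a self-inverse relabeling of P; in general KL divergence is asymmetric.

D_KL(P||Q) = Σ P(x) log₂(P(x)/Q(x))

Computing term by term:
  P(1)·log₂(P(1)/Q(1)) = 0.1589·log₂(0.1589/0.5108) = -0.26769
  P(2)·log₂(P(2)/Q(2)) = 0.3303·log₂(0.3303/0.3303) = 0.00000
  P(3)·log₂(P(3)/Q(3)) = 0.5108·log₂(0.5108/0.1589) = 0.86051

D_KL(P||Q) = -0.26769 + 0.00000 + 0.86051 = 0.59282 ≈ 0.5928 bits

D_KL(Q||P) = Σ Q(x) log₂(Q(x)/P(x))

Computing term by term:
  Q(1)·log₂(Q(1)/P(1)) = 0.5108·log₂(0.5108/0.1589) = 0.86051
  Q(2)·log₂(Q(2)/P(2)) = 0.3303·log₂(0.3303/0.3303) = 0.00000
  Q(3)·log₂(Q(3)/P(3)) = 0.1589·log₂(0.1589/0.5108) = -0.26769

D_KL(Q||P) = 0.86051 + 0.00000 - 0.26769 = 0.59282 ≈ 0.5928 bits

These ARE equal here. Q is P with outcomes relabeled (Q(1) = P(3), Q(3) = P(1)) by a relabeling that is its own inverse, so the two sums contain exactly the same terms in a different order. This is a special case — KL divergence is not symmetric in general: D_KL(P||Q) ≠ D_KL(Q||P) for most P, Q.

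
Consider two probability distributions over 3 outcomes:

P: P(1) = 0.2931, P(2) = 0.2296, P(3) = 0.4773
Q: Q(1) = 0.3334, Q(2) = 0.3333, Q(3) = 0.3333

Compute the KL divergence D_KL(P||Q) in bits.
0.0693 bits

D_KL(P||Q) = Σ P(x) log₂(P(x)/Q(x))

Computing term by term:
  P(1)·log₂(P(1)/Q(1)) = 0.2931·log₂(0.2931/0.3334) = -0.05448
  P(2)·log₂(P(2)/Q(2)) = 0.2296·log₂(0.2296/0.3333) = -0.12346
  P(3)·log₂(P(3)/Q(3)) = 0.4773·log₂(0.4773/0.3333) = 0.24728

D_KL(P||Q) = -0.05448 - 0.12346 + 0.24728 = 0.06934 ≈ 0.0693 bits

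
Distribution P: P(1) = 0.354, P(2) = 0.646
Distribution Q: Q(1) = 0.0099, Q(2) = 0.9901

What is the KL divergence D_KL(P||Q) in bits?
1.4287 bits

D_KL(P||Q) = Σ P(x) log₂(P(x)/Q(x))

Computing term by term:
  P(1)·log₂(P(1)/Q(1)) = 0.354·log₂(0.354/0.0099) = 1.82670
  P(2)·log₂(P(2)/Q(2)) = 0.646·log₂(0.646/0.9901) = -0.39796

D_KL(P||Q) = 1.82670 - 0.39796 = 1.42874 ≈ 1.4287 bits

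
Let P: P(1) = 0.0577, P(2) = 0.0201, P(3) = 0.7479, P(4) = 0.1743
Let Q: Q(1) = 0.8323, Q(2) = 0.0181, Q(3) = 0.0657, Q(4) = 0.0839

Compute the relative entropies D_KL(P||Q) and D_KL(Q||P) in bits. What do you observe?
D_KL(P||Q) = 2.5890 bits, D_KL(Q||P) = 2.8830 bits. The two directions give different values (D_KL(Q||P) exceeds D_KL(P||Q) by 0.2940 bits): KL divergence is asymmetric.

D_KL(P||Q) = Σ P(x) log₂(P(x)/Q(x))

Computing term by term:
  P(1)·log₂(P(1)/Q(1)) = 0.0577·log₂(0.0577/0.8323) = -0.22217
  P(2)·log₂(P(2)/Q(2)) = 0.0201·log₂(0.0201/0.0181) = 0.00304
  P(3)·log₂(P(3)/Q(3)) = 0.7479·log₂(0.7479/0.0657) = 2.62429
  P(4)·log₂(P(4)/Q(4)) = 0.1743·log₂(0.1743/0.0839) = 0.18386

D_KL(P||Q) = -0.22217 + 0.00304 + 2.62429 + 0.18386 = 2.58902 ≈ 2.5890 bits

D_KL(Q||P) = Σ Q(x) log₂(Q(x)/P(x))

Computing term by term:
  Q(1)·log₂(Q(1)/P(1)) = 0.8323·log₂(0.8323/0.0577) = 3.20474
  Q(2)·log₂(Q(2)/P(2)) = 0.0181·log₂(0.0181/0.0201) = -0.00274
  Q(3)·log₂(Q(3)/P(3)) = 0.0657·log₂(0.0657/0.7479) = -0.23053
  Q(4)·log₂(Q(4)/P(4)) = 0.0839·log₂(0.0839/0.1743) = -0.08850

D_KL(Q||P) = 3.20474 - 0.00274 - 0.23053 - 0.08850 = 2.88297 ≈ 2.8830 bits

These are NOT equal (difference: 0.2940 bits). KL divergence is asymmetric: D_KL(P||Q) ≠ D_KL(Q||P) in general.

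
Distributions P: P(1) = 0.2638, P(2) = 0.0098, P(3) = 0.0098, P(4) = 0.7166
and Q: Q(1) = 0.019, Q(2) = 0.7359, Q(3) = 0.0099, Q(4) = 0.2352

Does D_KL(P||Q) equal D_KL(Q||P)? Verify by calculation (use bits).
D_KL(P||Q) = 2.0918 bits, D_KL(Q||P) = 4.1351 bits. No — D_KL(P||Q) ≠ D_KL(Q||P) for this pair.

D_KL(P||Q) = Σ P(x) log₂(P(x)/Q(x))

Computing term by term:
  P(1)·log₂(P(1)/Q(1)) = 0.2638·log₂(0.2638/0.019) = 1.00122
  P(2)·log₂(P(2)/Q(2)) = 0.0098·log₂(0.0098/0.7359) = -0.06106
  P(3)·log₂(P(3)/Q(3)) = 0.0098·log₂(0.0098/0.0099) = -0.00014
  P(4)·log₂(P(4)/Q(4)) = 0.7166·log₂(0.7166/0.2352) = 1.15178

D_KL(P||Q) = 1.00122 - 0.06106 - 0.00014 + 1.15178 = 2.09180 ≈ 2.0918 bits

D_KL(Q||P) = Σ Q(x) log₂(Q(x)/P(x))

Computing term by term:
  Q(1)·log₂(Q(1)/P(1)) = 0.019·log₂(0.019/0.2638) = -0.07211
  Q(2)·log₂(Q(2)/P(2)) = 0.7359·log₂(0.7359/0.0098) = 4.58509
  Q(3)·log₂(Q(3)/P(3)) = 0.0099·log₂(0.0099/0.0098) = 0.00015
  Q(4)·log₂(Q(4)/P(4)) = 0.2352·log₂(0.2352/0.7166) = -0.37803

D_KL(Q||P) = -0.07211 + 4.58509 + 0.00015 - 0.37803 = 4.13510 ≈ 4.1351 bits

These are NOT equal (difference: 2.0433 bits). KL divergence is asymmetric: D_KL(P||Q) ≠ D_KL(Q||P) in general.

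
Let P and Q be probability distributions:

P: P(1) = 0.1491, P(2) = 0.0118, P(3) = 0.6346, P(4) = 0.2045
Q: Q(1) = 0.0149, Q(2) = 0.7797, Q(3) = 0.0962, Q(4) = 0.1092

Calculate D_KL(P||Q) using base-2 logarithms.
2.3364 bits

D_KL(P||Q) = Σ P(x) log₂(P(x)/Q(x))

Computing term by term:
  P(1)·log₂(P(1)/Q(1)) = 0.1491·log₂(0.1491/0.0149) = 0.49544
  P(2)·log₂(P(2)/Q(2)) = 0.0118·log₂(0.0118/0.7797) = -0.07134
  P(3)·log₂(P(3)/Q(3)) = 0.6346·log₂(0.6346/0.0962) = 1.72722
  P(4)·log₂(P(4)/Q(4)) = 0.2045·log₂(0.2045/0.1092) = 0.18510

D_KL(P||Q) = 0.49544 - 0.07134 + 1.72722 + 0.18510 = 2.33642 ≈ 2.3364 bits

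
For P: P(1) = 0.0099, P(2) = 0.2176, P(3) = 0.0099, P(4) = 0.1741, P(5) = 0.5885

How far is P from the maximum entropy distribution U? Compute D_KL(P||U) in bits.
0.8221 bits

U(i) = 1/5 for all i

D_KL(P||U) = Σ P(x) log₂(P(x) / (1/5))
           = Σ P(x) log₂(P(x)) + log₂(5)
           = log₂(5) - H(P)

H(P) = -Σ P(x) log₂(P(x)):
  -P(1)·log₂(P(1)) = -(0.0099)·log₂(0.0099) = 0.06592
  -P(2)·log₂(P(2)) = -(0.2176)·log₂(0.2176) = 0.47877
  -P(3)·log₂(P(3)) = -(0.0099)·log₂(0.0099) = 0.06592
  -P(4)·log₂(P(4)) = -(0.1741)·log₂(0.1741) = 0.43908
  -P(5)·log₂(P(5)) = -(0.5885)·log₂(0.5885) = 0.45014
H(P) = 0.06592 + 0.47877 + 0.06592 + 0.43908 + 0.45014 = 1.49983 bits

log₂(5) = 2.32193 bits

D_KL(P||U) = 2.32193 - 1.49983 = 0.82210 ≈ 0.8221 bits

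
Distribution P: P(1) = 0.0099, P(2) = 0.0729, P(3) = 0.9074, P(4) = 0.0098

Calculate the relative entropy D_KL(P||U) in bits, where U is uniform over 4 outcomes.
1.4661 bits

U(i) = 1/4 for all i

D_KL(P||U) = Σ P(x) log₂(P(x) / (1/4))
           = Σ P(x) log₂(P(x)) + log₂(4)
           = log₂(4) - H(P)

H(P) = -Σ P(x) log₂(P(x)):
  -P(1)·log₂(P(1)) = -(0.0099)·log₂(0.0099) = 0.06592
  -P(2)·log₂(P(2)) = -(0.0729)·log₂(0.0729) = 0.27541
  -P(3)·log₂(P(3)) = -(0.9074)·log₂(0.9074) = 0.12721
  -P(4)·log₂(P(4)) = -(0.0098)·log₂(0.0098) = 0.06540
H(P) = 0.06592 + 0.27541 + 0.12721 + 0.06540 = 0.53394 bits

log₂(4) = 2.00000 bits

D_KL(P||U) = 2.00000 - 0.53394 = 1.46606 ≈ 1.4661 bits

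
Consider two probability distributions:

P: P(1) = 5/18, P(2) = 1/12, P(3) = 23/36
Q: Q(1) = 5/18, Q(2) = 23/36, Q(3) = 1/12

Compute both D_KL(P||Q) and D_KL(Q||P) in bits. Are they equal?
D_KL(P||Q) = 1.6326 bits, D_KL(Q||P) = 1.6326 bits. Yes, in this case they are equal (although KL divergence is not symmetric in general).

D_KL(P||Q) = Σ P(x) log₂(P(x)/Q(x))

Computing term by term:
  P(1)·log₂(P(1)/Q(1)) = (5/18)·log₂((5/18)/(5/18)) = 0.00000
  P(2)·log₂(P(2)/Q(2)) = (1/12)·log₂((1/12)/(23/36)) = -0.24488
  P(3)·log₂(P(3)/Q(3)) = (23/36)·log₂((23/36)/(1/12)) = 1.87744

D_KL(P||Q) = 0.00000 - 0.24488 + 1.87744 = 1.63256 ≈ 1.6326 bits

D_KL(Q||P) = Σ Q(x) log₂(Q(x)/P(x))

Computing term by term:
  Q(1)·log₂(Q(1)/P(1)) = (5/18)·log₂((5/18)/(5/18)) = 0.00000
  Q(2)·log₂(Q(2)/P(2)) = (23/36)·log₂((23/36)/(1/12)) = 1.87744
  Q(3)·log₂(Q(3)/P(3)) = (1/12)·log₂((1/12)/(23/36)) = -0.24488

D_KL(Q||P) = 0.00000 + 1.87744 - 0.24488 = 1.63256 ≈ 1.6326 bits

These ARE equal here. Q is P with outcomes relabeled (Q(2) = P(3), Q(3) = P(2)) by a relabeling that is its own inverse, so the two sums contain exactly the same terms in a different order. This is a special case — KL divergence is not symmetric in general: D_KL(P||Q) ≠ D_KL(Q||P) for most P, Q.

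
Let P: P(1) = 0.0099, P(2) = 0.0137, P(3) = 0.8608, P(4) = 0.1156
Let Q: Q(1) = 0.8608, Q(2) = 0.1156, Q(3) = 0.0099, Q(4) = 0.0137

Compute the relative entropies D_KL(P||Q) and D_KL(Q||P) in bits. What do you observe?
D_KL(P||Q) = 5.7951 bits, D_KL(Q||P) = 5.7951 bits. The two directions give the same value here, because Q is a self-inverse relabeling of P; in general KL divergence is asymmetric.

D_KL(P||Q) = Σ P(x) log₂(P(x)/Q(x))

Computing term by term:
  P(1)·log₂(P(1)/Q(1)) = 0.0099·log₂(0.0099/0.8608) = -0.06378
  P(2)·log₂(P(2)/Q(2)) = 0.0137·log₂(0.0137/0.1156) = -0.04215
  P(3)·log₂(P(3)/Q(3)) = 0.8608·log₂(0.8608/0.0099) = 5.54536
  P(4)·log₂(P(4)/Q(4)) = 0.1156·log₂(0.1156/0.0137) = 0.35569

D_KL(P||Q) = -0.06378 - 0.04215 + 5.54536 + 0.35569 = 5.79512 ≈ 5.7951 bits

D_KL(Q||P) = Σ Q(x) log₂(Q(x)/P(x))

Computing term by term:
  Q(1)·log₂(Q(1)/P(1)) = 0.8608·log₂(0.8608/0.0099) = 5.54536
  Q(2)·log₂(Q(2)/P(2)) = 0.1156·log₂(0.1156/0.0137) = 0.35569
  Q(3)·log₂(Q(3)/P(3)) = 0.0099·log₂(0.0099/0.8608) = -0.06378
  Q(4)·log₂(Q(4)/P(4)) = 0.0137·log₂(0.0137/0.1156) = -0.04215

D_KL(Q||P) = 5.54536 + 0.35569 - 0.06378 - 0.04215 = 5.79512 ≈ 5.7951 bits

These ARE equal here. Q is P with outcomes relabeled (Q(1) = P(3), Q(2) = P(4), Q(3) = P(1), Q(4) = P(2)) by a relabeling that is its own inverse, so the two sums contain exactly the same terms in a different order. This is a special case — KL divergence is not symmetric in general: D_KL(P||Q) ≠ D_KL(Q||P) for most P, Q.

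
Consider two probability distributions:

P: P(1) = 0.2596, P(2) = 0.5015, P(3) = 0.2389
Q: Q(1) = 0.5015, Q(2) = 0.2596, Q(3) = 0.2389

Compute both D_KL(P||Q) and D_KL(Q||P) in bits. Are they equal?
D_KL(P||Q) = 0.2298 bits, D_KL(Q||P) = 0.2298 bits. Yes, in this case they are equal (although KL divergence is not symmetric in general).

D_KL(P||Q) = Σ P(x) log₂(P(x)/Q(x))

Computing term by term:
  P(1)·log₂(P(1)/Q(1)) = 0.2596·log₂(0.2596/0.5015) = -0.24661
  P(2)·log₂(P(2)/Q(2)) = 0.5015·log₂(0.5015/0.2596) = 0.47640
  P(3)·log₂(P(3)/Q(3)) = 0.2389·log₂(0.2389/0.2389) = 0.00000

D_KL(P||Q) = -0.24661 + 0.47640 + 0.00000 = 0.22979 ≈ 0.2298 bits

D_KL(Q||P) = Σ Q(x) log₂(Q(x)/P(x))

Computing term by term:
  Q(1)·log₂(Q(1)/P(1)) = 0.5015·log₂(0.5015/0.2596) = 0.47640
  Q(2)·log₂(Q(2)/P(2)) = 0.2596·log₂(0.2596/0.5015) = -0.24661
  Q(3)·log₂(Q(3)/P(3)) = 0.2389·log₂(0.2389/0.2389) = 0.00000

D_KL(Q||P) = 0.47640 - 0.24661 + 0.00000 = 0.22979 ≈ 0.2298 bits

These ARE equal here. Q is P with outcomes relabeled (Q(1) = P(2), Q(2) = P(1)) by a relabeling that is its own inverse, so the two sums contain exactly the same terms in a different order. This is a special case — KL divergence is not symmetric in general: D_KL(P||Q) ≠ D_KL(Q||P) for most P, Q.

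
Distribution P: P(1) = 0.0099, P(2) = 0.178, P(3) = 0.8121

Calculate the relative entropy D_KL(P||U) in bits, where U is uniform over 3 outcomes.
0.8320 bits

U(i) = 1/3 for all i

D_KL(P||U) = Σ P(x) log₂(P(x) / (1/3))
           = Σ P(x) log₂(P(x)) + log₂(3)
           = log₂(3) - H(P)

H(P) = -Σ P(x) log₂(P(x)):
  -P(1)·log₂(P(1)) = -(0.0099)·log₂(0.0099) = 0.06592
  -P(2)·log₂(P(2)) = -(0.178)·log₂(0.178) = 0.44323
  -P(3)·log₂(P(3)) = -(0.8121)·log₂(0.8121) = 0.24385
H(P) = 0.06592 + 0.44323 + 0.24385 = 0.75300 bits

log₂(3) = 1.58496 bits

D_KL(P||U) = 1.58496 - 0.75300 = 0.83196 ≈ 0.8320 bits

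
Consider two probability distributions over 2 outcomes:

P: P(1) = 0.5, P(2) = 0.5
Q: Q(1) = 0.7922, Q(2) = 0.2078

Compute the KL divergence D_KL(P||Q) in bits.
0.3014 bits

D_KL(P||Q) = Σ P(x) log₂(P(x)/Q(x))

Computing term by term:
  P(1)·log₂(P(1)/Q(1)) = 0.5·log₂(0.5/0.7922) = -0.33197
  P(2)·log₂(P(2)/Q(2)) = 0.5·log₂(0.5/0.2078) = 0.63337

D_KL(P||Q) = -0.33197 + 0.63337 = 0.30140 ≈ 0.3014 bits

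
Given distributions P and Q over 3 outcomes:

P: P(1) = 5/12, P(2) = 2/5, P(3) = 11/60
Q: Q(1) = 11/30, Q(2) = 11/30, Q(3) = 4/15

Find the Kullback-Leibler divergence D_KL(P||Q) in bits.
0.0280 bits

D_KL(P||Q) = Σ P(x) log₂(P(x)/Q(x))

Computing term by term:
  P(1)·log₂(P(1)/Q(1)) = (5/12)·log₂((5/12)/(11/30)) = 0.07684
  P(2)·log₂(P(2)/Q(2)) = (2/5)·log₂((2/5)/(11/30)) = 0.05021
  P(3)·log₂(P(3)/Q(3)) = (11/60)·log₂((11/60)/(4/15)) = -0.09910

D_KL(P||Q) = 0.07684 + 0.05021 - 0.09910 = 0.02795 ≈ 0.0280 bits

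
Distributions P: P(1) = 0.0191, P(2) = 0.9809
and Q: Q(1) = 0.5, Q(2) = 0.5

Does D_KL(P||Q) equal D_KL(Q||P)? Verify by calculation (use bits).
D_KL(P||Q) = 0.8636 bits, D_KL(Q||P) = 1.8691 bits. No — D_KL(P||Q) ≠ D_KL(Q||P) for this pair.

D_KL(P||Q) = Σ P(x) log₂(P(x)/Q(x))

Computing term by term:
  P(1)·log₂(P(1)/Q(1)) = 0.0191·log₂(0.0191/0.5) = -0.08997
  P(2)·log₂(P(2)/Q(2)) = 0.9809·log₂(0.9809/0.5) = 0.95361

D_KL(P||Q) = -0.08997 + 0.95361 = 0.86364 ≈ 0.8636 bits

D_KL(Q||P) = Σ Q(x) log₂(Q(x)/P(x))

Computing term by term:
  Q(1)·log₂(Q(1)/P(1)) = 0.5·log₂(0.5/0.0191) = 2.35514
  Q(2)·log₂(Q(2)/P(2)) = 0.5·log₂(0.5/0.9809) = -0.48609

D_KL(Q||P) = 2.35514 - 0.48609 = 1.86905 ≈ 1.8691 bits

These are NOT equal (difference: 1.0055 bits). KL divergence is asymmetric: D_KL(P||Q) ≠ D_KL(Q||P) in general.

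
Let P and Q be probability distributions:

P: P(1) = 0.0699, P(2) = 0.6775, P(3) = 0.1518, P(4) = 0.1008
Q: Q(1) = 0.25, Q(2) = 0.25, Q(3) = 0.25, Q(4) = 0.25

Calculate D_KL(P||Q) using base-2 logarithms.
0.6046 bits

D_KL(P||Q) = Σ P(x) log₂(P(x)/Q(x))

Computing term by term:
  P(1)·log₂(P(1)/Q(1)) = 0.0699·log₂(0.0699/0.25) = -0.12852
  P(2)·log₂(P(2)/Q(2)) = 0.6775·log₂(0.6775/0.25) = 0.97444
  P(3)·log₂(P(3)/Q(3)) = 0.1518·log₂(0.1518/0.25) = -0.10926
  P(4)·log₂(P(4)/Q(4)) = 0.1008·log₂(0.1008/0.25) = -0.13209

D_KL(P||Q) = -0.12852 + 0.97444 - 0.10926 - 0.13209 = 0.60457 ≈ 0.6046 bits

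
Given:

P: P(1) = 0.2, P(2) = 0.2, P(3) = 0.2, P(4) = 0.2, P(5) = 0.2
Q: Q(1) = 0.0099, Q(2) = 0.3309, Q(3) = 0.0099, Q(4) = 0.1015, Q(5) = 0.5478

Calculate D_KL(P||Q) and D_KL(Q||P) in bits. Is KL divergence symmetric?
D_KL(P||Q) = 1.4943 bits, D_KL(Q||P) = 0.8515 bits. No, KL divergence is not symmetric.

D_KL(P||Q) = Σ P(x) log₂(P(x)/Q(x))

Computing term by term:
  P(1)·log₂(P(1)/Q(1)) = 0.2·log₂(0.2/0.0099) = 0.86729
  P(2)·log₂(P(2)/Q(2)) = 0.2·log₂(0.2/0.3309) = -0.14528
  P(3)·log₂(P(3)/Q(3)) = 0.2·log₂(0.2/0.0099) = 0.86729
  P(4)·log₂(P(4)/Q(4)) = 0.2·log₂(0.2/0.1015) = 0.19570
  P(5)·log₂(P(5)/Q(5)) = 0.2·log₂(0.2/0.5478) = -0.29073

D_KL(P||Q) = 0.86729 - 0.14528 + 0.86729 + 0.19570 - 0.29073 = 1.49427 ≈ 1.4943 bits

D_KL(Q||P) = Σ Q(x) log₂(Q(x)/P(x))

Computing term by term:
  Q(1)·log₂(Q(1)/P(1)) = 0.0099·log₂(0.0099/0.2) = -0.04293
  Q(2)·log₂(Q(2)/P(2)) = 0.3309·log₂(0.3309/0.2) = 0.24036
  Q(3)·log₂(Q(3)/P(3)) = 0.0099·log₂(0.0099/0.2) = -0.04293
  Q(4)·log₂(Q(4)/P(4)) = 0.1015·log₂(0.1015/0.2) = -0.09932
  Q(5)·log₂(Q(5)/P(5)) = 0.5478·log₂(0.5478/0.2) = 0.79631

D_KL(Q||P) = -0.04293 + 0.24036 - 0.04293 - 0.09932 + 0.79631 = 0.85149 ≈ 0.8515 bits

These are NOT equal (difference: 0.6428 bits). KL divergence is asymmetric: D_KL(P||Q) ≠ D_KL(Q||P) in general.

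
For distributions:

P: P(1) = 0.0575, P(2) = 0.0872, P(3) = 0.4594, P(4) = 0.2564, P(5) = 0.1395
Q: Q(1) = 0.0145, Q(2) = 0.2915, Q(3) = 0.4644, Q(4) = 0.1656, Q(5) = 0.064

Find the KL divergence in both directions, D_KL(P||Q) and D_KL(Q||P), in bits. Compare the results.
D_KL(P||Q) = 0.2738 bits, D_KL(Q||P) = 0.3096 bits. D_KL(Q||P) is larger than D_KL(P||Q) by 0.0358 bits; the two directions differ.

D_KL(P||Q) = Σ P(x) log₂(P(x)/Q(x))

Computing term by term:
  P(1)·log₂(P(1)/Q(1)) = 0.0575·log₂(0.0575/0.0145) = 0.11428
  P(2)·log₂(P(2)/Q(2)) = 0.0872·log₂(0.0872/0.2915) = -0.15182
  P(3)·log₂(P(3)/Q(3)) = 0.4594·log₂(0.4594/0.4644) = -0.00717
  P(4)·log₂(P(4)/Q(4)) = 0.2564·log₂(0.2564/0.1656) = 0.16171
  P(5)·log₂(P(5)/Q(5)) = 0.1395·log₂(0.1395/0.064) = 0.15681

D_KL(P||Q) = 0.11428 - 0.15182 - 0.00717 + 0.16171 + 0.15681 = 0.27381 ≈ 0.2738 bits

D_KL(Q||P) = Σ Q(x) log₂(Q(x)/P(x))

Computing term by term:
  Q(1)·log₂(Q(1)/P(1)) = 0.0145·log₂(0.0145/0.0575) = -0.02882
  Q(2)·log₂(Q(2)/P(2)) = 0.2915·log₂(0.2915/0.0872) = 0.50753
  Q(3)·log₂(Q(3)/P(3)) = 0.4644·log₂(0.4644/0.4594) = 0.00725
  Q(4)·log₂(Q(4)/P(4)) = 0.1656·log₂(0.1656/0.2564) = -0.10444
  Q(5)·log₂(Q(5)/P(5)) = 0.064·log₂(0.064/0.1395) = -0.07194

D_KL(Q||P) = -0.02882 + 0.50753 + 0.00725 - 0.10444 - 0.07194 = 0.30958 ≈ 0.3096 bits

These are NOT equal (difference: 0.0358 bits). KL divergence is asymmetric: D_KL(P||Q) ≠ D_KL(Q||P) in general.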